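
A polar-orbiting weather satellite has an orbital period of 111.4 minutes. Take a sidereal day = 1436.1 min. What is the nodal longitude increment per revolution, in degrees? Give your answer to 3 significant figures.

27.9°

T = 111.4 min = 6684.0 s.
During one orbit Earth rotates (6684.0 / 86166) × 360° = 27.93°.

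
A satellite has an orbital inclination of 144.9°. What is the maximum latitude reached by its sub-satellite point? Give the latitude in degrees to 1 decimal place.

35.1°

Retrograde orbit: the ground track reaches ±(180° − i) = ±(180 − 144.9) = ±35.1°.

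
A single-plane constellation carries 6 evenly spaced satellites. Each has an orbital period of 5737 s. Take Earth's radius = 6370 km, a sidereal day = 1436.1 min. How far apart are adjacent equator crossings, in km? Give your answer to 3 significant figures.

444 km

Single-satellite node shift = (5737.0/86166) × 360° = 23.97°.
With 6 satellites evenly phased, successive equator crossings are 23.97/6 = 3.995° apart.
That is 3.995 × 111.2 = 444 km at the equator.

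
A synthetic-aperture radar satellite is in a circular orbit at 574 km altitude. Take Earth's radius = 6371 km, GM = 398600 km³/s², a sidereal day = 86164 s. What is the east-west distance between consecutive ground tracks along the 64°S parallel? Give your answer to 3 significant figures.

Semi-major axis a = 6371 + 574 = 6945 km. Period T = 2π√(a³/μ) = 2π√(6945³/398600) = 5760.0 s = 96.00 min.
Node shift per orbit = (5760.0/86164) × 360° = 24.07°.
Equatorial spacing = 24.07 × 111.2 km/° = 2676 km.
At 64° latitude, spacing = 2676 × cos(64°) = 1173 km.

1170 km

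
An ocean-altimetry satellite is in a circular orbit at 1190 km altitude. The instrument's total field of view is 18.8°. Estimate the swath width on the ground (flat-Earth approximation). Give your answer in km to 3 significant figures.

Half-angle = 18.8°/2 = 9.4°.
Swath width ≈ 2h·tan(θ/2) = 2 × 1190 × tan(9.4°) = 394.0 km.

394 km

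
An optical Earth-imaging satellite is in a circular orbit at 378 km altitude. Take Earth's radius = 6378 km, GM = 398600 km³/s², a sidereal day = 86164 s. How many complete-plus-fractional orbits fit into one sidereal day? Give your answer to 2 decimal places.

Semi-major axis a = 6378 + 378 = 6756 km. Period T = 2π√(a³/μ) = 2π√(6756³/398600) = 5526.4 s = 92.11 min.
Orbits per sidereal day = 86164 / 5526.4 = 15.591.

15.59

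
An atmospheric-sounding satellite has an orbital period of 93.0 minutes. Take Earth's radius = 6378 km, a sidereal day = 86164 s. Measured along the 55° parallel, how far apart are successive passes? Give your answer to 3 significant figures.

1490 km

T = 93.0 min = 5580.0 s.
Node shift per orbit = (5580.0/86164) × 360° = 23.31°.
Equatorial spacing = 23.31 × 111.3 km/° = 2595 km.
At 55° latitude, spacing = 2595 × cos(55°) = 1489 km.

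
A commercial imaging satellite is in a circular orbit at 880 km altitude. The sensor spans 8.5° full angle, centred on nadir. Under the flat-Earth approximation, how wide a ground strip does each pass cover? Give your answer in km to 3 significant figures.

Half-angle = 8.5°/2 = 4.25°.
Swath width ≈ 2h·tan(θ/2) = 2 × 880 × tan(4.25°) = 130.8 km.

131 km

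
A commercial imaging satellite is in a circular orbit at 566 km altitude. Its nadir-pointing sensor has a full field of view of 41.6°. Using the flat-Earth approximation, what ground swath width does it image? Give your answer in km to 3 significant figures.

Half-angle = 41.6°/2 = 20.8°.
Swath width ≈ 2h·tan(θ/2) = 2 × 566 × tan(20.8°) = 430.0 km.

430 km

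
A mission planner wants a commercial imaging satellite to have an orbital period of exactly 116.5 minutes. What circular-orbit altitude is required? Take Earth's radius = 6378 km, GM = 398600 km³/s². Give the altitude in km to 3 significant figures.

1520 km

T = 116.5 min = 6990.0 s.
From T = 2π√(a³/μ): a = (μ T²/4π²)^(1/3) = (398600 × 6990.0² / 4π²)^(1/3) = 7902 km.
Altitude h = a − R = 7902 − 6378 = 1524 km.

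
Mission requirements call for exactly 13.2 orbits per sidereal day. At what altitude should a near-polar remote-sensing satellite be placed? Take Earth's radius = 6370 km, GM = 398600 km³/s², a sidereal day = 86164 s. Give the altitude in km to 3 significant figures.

Required period T = 86164 / 13.2 = 6527.6 s.
From T = 2π√(a³/μ): a = (μ T²/4π²)^(1/3) = (398600 × 6527.6² / 4π²)^(1/3) = 7549 km.
Altitude h = a − R = 7549 − 6370 = 1179 km.

1180 km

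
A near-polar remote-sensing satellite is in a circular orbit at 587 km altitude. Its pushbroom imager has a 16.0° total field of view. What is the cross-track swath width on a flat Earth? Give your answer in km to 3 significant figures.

165 km

Half-angle = 16.0°/2 = 8°.
Swath width ≈ 2h·tan(θ/2) = 2 × 587 × tan(8°) = 165.0 km.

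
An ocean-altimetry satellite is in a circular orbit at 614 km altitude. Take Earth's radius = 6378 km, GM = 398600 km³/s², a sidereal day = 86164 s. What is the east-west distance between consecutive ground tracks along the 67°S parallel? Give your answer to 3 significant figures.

1060 km

Semi-major axis a = 6378 + 614 = 6992 km. Period T = 2π√(a³/μ) = 2π√(6992³/398600) = 5818.5 s = 96.98 min.
Node shift per orbit = (5818.5/86164) × 360° = 24.31°.
Equatorial spacing = 24.31 × 111.3 km/° = 2706 km.
At 67° latitude, spacing = 2706 × cos(67°) = 1057 km.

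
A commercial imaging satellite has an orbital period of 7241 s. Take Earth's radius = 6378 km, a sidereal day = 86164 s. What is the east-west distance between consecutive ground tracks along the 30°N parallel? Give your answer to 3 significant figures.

2920 km

Node shift per orbit = (7241.0/86164) × 360° = 30.25°.
Equatorial spacing = 30.25 × 111.3 km/° = 3368 km.
At 30° latitude, spacing = 3368 × cos(30°) = 2917 km.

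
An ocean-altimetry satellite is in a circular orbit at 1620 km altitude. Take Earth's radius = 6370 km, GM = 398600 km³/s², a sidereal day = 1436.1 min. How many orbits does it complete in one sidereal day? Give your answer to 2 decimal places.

Semi-major axis a = 6370 + 1620 = 7990 km. Period T = 2π√(a³/μ) = 2π√(7990³/398600) = 7107.7 s = 118.46 min.
Orbits per sidereal day = 86166 / 7107.7 = 12.123.

12.12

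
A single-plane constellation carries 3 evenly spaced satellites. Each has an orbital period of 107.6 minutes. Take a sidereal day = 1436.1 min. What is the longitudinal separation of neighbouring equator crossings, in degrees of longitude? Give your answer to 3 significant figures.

8.99°

T = 107.6 min = 6456.0 s.
Single-satellite node shift = (6456.0/86166) × 360° = 26.97°.
With 3 satellites evenly phased, successive equator crossings are 26.97/3 = 8.991° apart.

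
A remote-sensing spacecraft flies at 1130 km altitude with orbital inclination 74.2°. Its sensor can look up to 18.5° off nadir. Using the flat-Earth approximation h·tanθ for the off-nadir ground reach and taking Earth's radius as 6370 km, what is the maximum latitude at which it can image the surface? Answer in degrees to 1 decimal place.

77.6°

For a prograde orbit the ground track reaches latitude ±i = ±74.2°.
Sensor half-swath on the ground ≈ 1130·tan(18.5°) = 378 km = 3.40° of latitude.
Maximum observable latitude ≈ 74.2 + 3.40 = 77.6°.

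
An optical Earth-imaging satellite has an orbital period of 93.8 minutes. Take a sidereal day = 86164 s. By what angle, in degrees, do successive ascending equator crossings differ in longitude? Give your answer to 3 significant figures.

23.5°

T = 93.8 min = 5628.0 s.
During one orbit Earth rotates (5628.0 / 86164) × 360° = 23.51°.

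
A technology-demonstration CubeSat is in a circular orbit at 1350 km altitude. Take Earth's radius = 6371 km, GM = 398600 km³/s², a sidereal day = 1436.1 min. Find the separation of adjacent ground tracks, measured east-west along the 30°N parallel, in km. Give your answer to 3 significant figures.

2720 km

Semi-major axis a = 6371 + 1350 = 7721 km. Period T = 2π√(a³/μ) = 2π√(7721³/398600) = 6751.8 s = 112.53 min.
Node shift per orbit = (6751.8/86166) × 360° = 28.21°.
Equatorial spacing = 28.21 × 111.2 km/° = 3137 km.
At 30° latitude, spacing = 3137 × cos(30°) = 2716 km.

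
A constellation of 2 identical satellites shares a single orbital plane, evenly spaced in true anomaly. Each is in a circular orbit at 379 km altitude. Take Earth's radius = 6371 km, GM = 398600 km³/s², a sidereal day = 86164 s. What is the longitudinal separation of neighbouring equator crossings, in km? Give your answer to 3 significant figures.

Semi-major axis a = 6371 + 379 = 6750 km. Period T = 2π√(a³/μ) = 2π√(6750³/398600) = 5519.1 s = 91.98 min.
Single-satellite node shift = (5519.1/86164) × 360° = 23.06°.
With 2 satellites evenly phased, successive equator crossings are 23.06/2 = 11.530° apart.
That is 11.530 × 111.2 = 1282 km at the equator.

1280 km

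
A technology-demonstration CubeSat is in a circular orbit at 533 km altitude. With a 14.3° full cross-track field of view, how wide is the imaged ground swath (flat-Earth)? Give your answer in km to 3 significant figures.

134 km

Half-angle = 14.3°/2 = 7.15°.
Swath width ≈ 2h·tan(θ/2) = 2 × 533 × tan(7.15°) = 133.7 km.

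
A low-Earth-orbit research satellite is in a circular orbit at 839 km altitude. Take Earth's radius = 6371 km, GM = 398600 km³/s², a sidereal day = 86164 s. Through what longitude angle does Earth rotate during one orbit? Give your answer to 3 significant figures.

Semi-major axis a = 6371 + 839 = 7210 km. Period T = 2π√(a³/μ) = 2π√(7210³/398600) = 6092.8 s = 101.55 min.
During one orbit Earth rotates (6092.8 / 86164) × 360° = 25.46°.

25.5°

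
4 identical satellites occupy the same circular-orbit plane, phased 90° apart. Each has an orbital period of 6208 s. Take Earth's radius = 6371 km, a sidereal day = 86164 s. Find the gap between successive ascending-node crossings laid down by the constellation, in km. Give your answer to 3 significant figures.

Single-satellite node shift = (6208.0/86164) × 360° = 25.94°.
With 4 satellites evenly phased, successive equator crossings are 25.94/4 = 6.484° apart.
That is 6.484 × 111.2 = 721 km at the equator.

721 km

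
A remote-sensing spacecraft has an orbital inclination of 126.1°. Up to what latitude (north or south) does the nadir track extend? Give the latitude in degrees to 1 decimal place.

53.9°

Retrograde orbit: the ground track reaches ±(180° − i) = ±(180 − 126.1) = ±53.9°.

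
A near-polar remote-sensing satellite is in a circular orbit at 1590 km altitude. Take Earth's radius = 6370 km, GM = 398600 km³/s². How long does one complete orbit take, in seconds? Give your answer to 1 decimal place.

Semi-major axis a = 6370 + 1590 = 7960 km. Period T = 2π√(a³/μ) = 2π√(7960³/398600) = 7067.7 s = 117.80 min.

7067.7 seconds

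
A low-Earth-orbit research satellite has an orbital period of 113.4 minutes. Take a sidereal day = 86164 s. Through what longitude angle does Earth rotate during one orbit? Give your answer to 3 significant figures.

T = 113.4 min = 6804.0 s.
During one orbit Earth rotates (6804.0 / 86164) × 360° = 28.43°.

28.4°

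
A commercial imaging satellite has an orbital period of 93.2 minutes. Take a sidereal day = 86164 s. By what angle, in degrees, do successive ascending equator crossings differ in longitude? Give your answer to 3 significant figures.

T = 93.2 min = 5592.0 s.
During one orbit Earth rotates (5592.0 / 86164) × 360° = 23.36°.

23.4°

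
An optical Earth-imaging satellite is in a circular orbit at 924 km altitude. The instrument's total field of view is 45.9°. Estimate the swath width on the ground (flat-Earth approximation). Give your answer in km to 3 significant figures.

783 km

Half-angle = 45.9°/2 = 22.95°.
Swath width ≈ 2h·tan(θ/2) = 2 × 924 × tan(22.95°) = 782.5 km.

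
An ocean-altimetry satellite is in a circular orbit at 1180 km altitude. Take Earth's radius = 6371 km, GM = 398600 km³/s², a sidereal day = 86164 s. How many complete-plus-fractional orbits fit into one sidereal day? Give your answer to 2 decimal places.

Semi-major axis a = 6371 + 1180 = 7551 km. Period T = 2π√(a³/μ) = 2π√(7551³/398600) = 6530.1 s = 108.83 min.
Orbits per sidereal day = 86164 / 6530.1 = 13.195.

13.19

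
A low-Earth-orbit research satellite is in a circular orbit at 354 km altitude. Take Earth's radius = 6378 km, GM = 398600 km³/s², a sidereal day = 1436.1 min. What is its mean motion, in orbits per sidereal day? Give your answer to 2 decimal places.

15.68

Semi-major axis a = 6378 + 354 = 6732 km. Period T = 2π√(a³/μ) = 2π√(6732³/398600) = 5497.0 s = 91.62 min.
Orbits per sidereal day = 86166 / 5497.0 = 15.675.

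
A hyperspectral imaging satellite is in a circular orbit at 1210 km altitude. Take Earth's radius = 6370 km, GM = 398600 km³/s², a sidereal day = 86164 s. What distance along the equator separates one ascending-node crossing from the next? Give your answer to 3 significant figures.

3050 km

Semi-major axis a = 6370 + 1210 = 7580 km. Period T = 2π√(a³/μ) = 2π√(7580³/398600) = 6567.7 s = 109.46 min.
During one orbit Earth rotates (6567.7 / 86164) × 360° = 27.44°.
At the equator that is 27.44° × (2π·6370/360) km/° = 27.44 × 111.2 = 3051 km.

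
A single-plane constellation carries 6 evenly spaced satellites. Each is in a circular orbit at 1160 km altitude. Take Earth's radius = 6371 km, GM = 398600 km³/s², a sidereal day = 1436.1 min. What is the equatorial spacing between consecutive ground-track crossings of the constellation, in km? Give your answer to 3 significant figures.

Semi-major axis a = 6371 + 1160 = 7531 km. Period T = 2π√(a³/μ) = 2π√(7531³/398600) = 6504.1 s = 108.40 min.
Single-satellite node shift = (6504.1/86166) × 360° = 27.17°.
With 6 satellites evenly phased, successive equator crossings are 27.17/6 = 4.529° apart.
That is 4.529 × 111.2 = 504 km at the equator.

504 km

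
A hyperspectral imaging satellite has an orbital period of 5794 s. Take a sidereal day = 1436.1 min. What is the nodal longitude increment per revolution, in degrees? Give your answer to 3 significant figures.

24.2°

During one orbit Earth rotates (5794.0 / 86166) × 360° = 24.21°.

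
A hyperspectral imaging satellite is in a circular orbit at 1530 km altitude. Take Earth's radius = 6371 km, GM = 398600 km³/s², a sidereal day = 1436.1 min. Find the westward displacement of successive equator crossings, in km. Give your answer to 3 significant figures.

Semi-major axis a = 6371 + 1530 = 7901 km. Period T = 2π√(a³/μ) = 2π√(7901³/398600) = 6989.3 s = 116.49 min.
During one orbit Earth rotates (6989.3 / 86166) × 360° = 29.20°.
At the equator that is 29.20° × (2π·6371/360) km/° = 29.20 × 111.2 = 3247 km.

3250 km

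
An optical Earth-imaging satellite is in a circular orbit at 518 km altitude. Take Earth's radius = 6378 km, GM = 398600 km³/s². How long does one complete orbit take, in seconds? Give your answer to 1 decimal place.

Semi-major axis a = 6378 + 518 = 6896 km. Period T = 2π√(a³/μ) = 2π√(6896³/398600) = 5699.1 s = 94.99 min.

5699.1 seconds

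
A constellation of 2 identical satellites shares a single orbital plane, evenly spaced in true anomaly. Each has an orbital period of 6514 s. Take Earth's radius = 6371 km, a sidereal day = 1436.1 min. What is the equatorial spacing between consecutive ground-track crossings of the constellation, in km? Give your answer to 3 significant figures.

1510 km

Single-satellite node shift = (6514.0/86166) × 360° = 27.22°.
With 2 satellites evenly phased, successive equator crossings are 27.22/2 = 13.608° apart.
That is 13.608 × 111.2 = 1513 km at the equator.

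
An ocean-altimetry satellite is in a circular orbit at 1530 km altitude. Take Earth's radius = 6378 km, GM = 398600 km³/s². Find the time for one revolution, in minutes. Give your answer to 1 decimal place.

Semi-major axis a = 6378 + 1530 = 7908 km. Period T = 2π√(a³/μ) = 2π√(7908³/398600) = 6998.6 s = 116.64 min.

116.6 min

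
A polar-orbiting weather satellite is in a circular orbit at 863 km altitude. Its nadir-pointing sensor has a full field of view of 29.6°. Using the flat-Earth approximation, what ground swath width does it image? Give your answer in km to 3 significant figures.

Half-angle = 29.6°/2 = 14.8°.
Swath width ≈ 2h·tan(θ/2) = 2 × 863 × tan(14.8°) = 456.0 km.

456 km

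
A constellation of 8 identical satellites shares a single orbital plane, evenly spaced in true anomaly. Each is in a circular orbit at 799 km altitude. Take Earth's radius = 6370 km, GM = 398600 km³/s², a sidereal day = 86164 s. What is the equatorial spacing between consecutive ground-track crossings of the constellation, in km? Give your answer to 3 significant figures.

351 km

Semi-major axis a = 6370 + 799 = 7169 km. Period T = 2π√(a³/μ) = 2π√(7169³/398600) = 6040.9 s = 100.68 min.
Single-satellite node shift = (6040.9/86164) × 360° = 25.24°.
With 8 satellites evenly phased, successive equator crossings are 25.24/8 = 3.155° apart.
That is 3.155 × 111.2 = 351 km at the equator.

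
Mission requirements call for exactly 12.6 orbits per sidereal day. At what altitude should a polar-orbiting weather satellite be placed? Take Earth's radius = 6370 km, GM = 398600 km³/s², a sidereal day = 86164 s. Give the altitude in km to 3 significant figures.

Required period T = 86164 / 12.6 = 6838.4 s.
From T = 2π√(a³/μ): a = (μ T²/4π²)^(1/3) = (398600 × 6838.4² / 4π²)^(1/3) = 7787 km.
Altitude h = a − R = 7787 − 6370 = 1417 km.

1420 km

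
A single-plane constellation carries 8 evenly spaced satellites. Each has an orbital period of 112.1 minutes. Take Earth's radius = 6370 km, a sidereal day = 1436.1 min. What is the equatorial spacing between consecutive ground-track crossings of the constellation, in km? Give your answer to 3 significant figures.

391 km

T = 112.1 min = 6726.0 s.
Single-satellite node shift = (6726.0/86166) × 360° = 28.10°.
With 8 satellites evenly phased, successive equator crossings are 28.10/8 = 3.513° apart.
That is 3.513 × 111.2 = 391 km at the equator.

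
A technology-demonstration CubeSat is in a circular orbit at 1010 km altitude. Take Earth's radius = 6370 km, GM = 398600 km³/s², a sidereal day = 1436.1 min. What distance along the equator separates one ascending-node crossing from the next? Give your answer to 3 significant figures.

Semi-major axis a = 6370 + 1010 = 7380 km. Period T = 2π√(a³/μ) = 2π√(7380³/398600) = 6309.5 s = 105.16 min.
During one orbit Earth rotates (6309.5 / 86166) × 360° = 26.36°.
At the equator that is 26.36° × (2π·6370/360) km/° = 26.36 × 111.2 = 2931 km.

2930 km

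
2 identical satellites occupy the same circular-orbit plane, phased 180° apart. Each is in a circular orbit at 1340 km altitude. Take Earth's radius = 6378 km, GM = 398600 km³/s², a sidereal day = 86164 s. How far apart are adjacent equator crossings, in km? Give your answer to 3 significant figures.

1570 km

Semi-major axis a = 6378 + 1340 = 7718 km. Period T = 2π√(a³/μ) = 2π√(7718³/398600) = 6747.9 s = 112.46 min.
Single-satellite node shift = (6747.9/86164) × 360° = 28.19°.
With 2 satellites evenly phased, successive equator crossings are 28.19/2 = 14.097° apart.
That is 14.097 × 111.3 = 1569 km at the equator.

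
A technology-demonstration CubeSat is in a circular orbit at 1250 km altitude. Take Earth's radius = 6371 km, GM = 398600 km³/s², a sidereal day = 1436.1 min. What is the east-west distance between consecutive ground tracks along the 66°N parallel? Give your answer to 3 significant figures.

1250 km

Semi-major axis a = 6371 + 1250 = 7621 km. Period T = 2π√(a³/μ) = 2π√(7621³/398600) = 6621.1 s = 110.35 min.
Node shift per orbit = (6621.1/86166) × 360° = 27.66°.
Equatorial spacing = 27.66 × 111.2 km/° = 3076 km.
At 66° latitude, spacing = 3076 × cos(66°) = 1251 km.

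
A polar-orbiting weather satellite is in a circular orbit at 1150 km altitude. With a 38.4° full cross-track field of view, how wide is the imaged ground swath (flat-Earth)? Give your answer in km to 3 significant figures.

Half-angle = 38.4°/2 = 19.2°.
Swath width ≈ 2h·tan(θ/2) = 2 × 1150 × tan(19.2°) = 800.9 km.

801 km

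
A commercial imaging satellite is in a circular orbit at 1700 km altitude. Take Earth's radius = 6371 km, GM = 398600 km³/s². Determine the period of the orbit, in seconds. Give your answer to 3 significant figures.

7220 seconds

Semi-major axis a = 6371 + 1700 = 8071 km. Period T = 2π√(a³/μ) = 2π√(8071³/398600) = 7216.1 s = 120.27 min.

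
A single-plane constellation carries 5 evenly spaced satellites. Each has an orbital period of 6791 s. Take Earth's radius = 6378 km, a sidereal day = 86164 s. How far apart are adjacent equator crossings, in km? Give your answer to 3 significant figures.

Single-satellite node shift = (6791.0/86164) × 360° = 28.37°.
With 5 satellites evenly phased, successive equator crossings are 28.37/5 = 5.675° apart.
That is 5.675 × 111.3 = 632 km at the equator.

632 km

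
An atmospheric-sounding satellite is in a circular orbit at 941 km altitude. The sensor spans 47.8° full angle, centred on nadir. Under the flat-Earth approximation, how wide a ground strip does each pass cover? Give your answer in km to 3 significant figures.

834 km

Half-angle = 47.8°/2 = 23.9°.
Swath width ≈ 2h·tan(θ/2) = 2 × 941 × tan(23.9°) = 834.0 km.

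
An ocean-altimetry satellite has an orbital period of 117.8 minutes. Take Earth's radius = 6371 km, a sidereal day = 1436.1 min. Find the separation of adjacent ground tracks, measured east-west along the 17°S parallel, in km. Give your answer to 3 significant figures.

3140 km

T = 117.8 min = 7068.0 s.
Node shift per orbit = (7068.0/86166) × 360° = 29.53°.
Equatorial spacing = 29.53 × 111.2 km/° = 3284 km.
At 17° latitude, spacing = 3284 × cos(17°) = 3140 km.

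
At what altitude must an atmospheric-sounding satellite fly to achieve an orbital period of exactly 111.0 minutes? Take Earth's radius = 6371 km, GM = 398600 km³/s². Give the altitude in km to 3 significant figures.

T = 111.0 min = 6660.0 s.
From T = 2π√(a³/μ): a = (μ T²/4π²)^(1/3) = (398600 × 6660.0² / 4π²)^(1/3) = 7651 km.
Altitude h = a − R = 7651 − 6371 = 1280 km.

1280 km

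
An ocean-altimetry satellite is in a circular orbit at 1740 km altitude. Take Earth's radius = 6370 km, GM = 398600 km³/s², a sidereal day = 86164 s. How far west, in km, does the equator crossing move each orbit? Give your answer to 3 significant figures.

Semi-major axis a = 6370 + 1740 = 8110 km. Period T = 2π√(a³/μ) = 2π√(8110³/398600) = 7268.5 s = 121.14 min.
During one orbit Earth rotates (7268.5 / 86164) × 360° = 30.37°.
At the equator that is 30.37° × (2π·6370/360) km/° = 30.37 × 111.2 = 3376 km.

3380 km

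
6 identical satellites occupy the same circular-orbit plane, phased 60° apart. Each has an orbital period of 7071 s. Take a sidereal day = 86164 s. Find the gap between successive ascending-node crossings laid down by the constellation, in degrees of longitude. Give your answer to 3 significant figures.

4.92°

Single-satellite node shift = (7071.0/86164) × 360° = 29.54°.
With 6 satellites evenly phased, successive equator crossings are 29.54/6 = 4.924° apart.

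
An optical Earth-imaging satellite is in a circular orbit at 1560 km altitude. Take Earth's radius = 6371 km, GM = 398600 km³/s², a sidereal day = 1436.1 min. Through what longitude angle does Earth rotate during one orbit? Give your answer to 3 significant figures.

29.4°

Semi-major axis a = 6371 + 1560 = 7931 km. Period T = 2π√(a³/μ) = 2π√(7931³/398600) = 7029.2 s = 117.15 min.
During one orbit Earth rotates (7029.2 / 86166) × 360° = 29.37°.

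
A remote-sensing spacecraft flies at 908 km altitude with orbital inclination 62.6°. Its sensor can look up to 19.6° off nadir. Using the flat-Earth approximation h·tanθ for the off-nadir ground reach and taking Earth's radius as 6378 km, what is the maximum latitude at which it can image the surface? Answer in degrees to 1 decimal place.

For a prograde orbit the ground track reaches latitude ±i = ±62.6°.
Sensor half-swath on the ground ≈ 908·tan(19.6°) = 323 km = 2.90° of latitude.
Maximum observable latitude ≈ 62.6 + 2.90 = 65.5°.

65.5°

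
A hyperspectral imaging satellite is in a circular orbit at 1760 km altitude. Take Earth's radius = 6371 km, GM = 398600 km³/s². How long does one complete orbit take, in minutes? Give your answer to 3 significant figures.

122 min

Semi-major axis a = 6371 + 1760 = 8131 km. Period T = 2π√(a³/μ) = 2π√(8131³/398600) = 7296.7 s = 121.61 min.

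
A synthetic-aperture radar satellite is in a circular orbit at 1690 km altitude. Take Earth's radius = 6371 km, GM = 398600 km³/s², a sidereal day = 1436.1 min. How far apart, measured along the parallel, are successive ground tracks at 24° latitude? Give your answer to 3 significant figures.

Semi-major axis a = 6371 + 1690 = 8061 km. Period T = 2π√(a³/μ) = 2π√(8061³/398600) = 7202.7 s = 120.04 min.
Node shift per orbit = (7202.7/86166) × 360° = 30.09°.
Equatorial spacing = 30.09 × 111.2 km/° = 3346 km.
At 24° latitude, spacing = 3346 × cos(24°) = 3057 km.

3060 km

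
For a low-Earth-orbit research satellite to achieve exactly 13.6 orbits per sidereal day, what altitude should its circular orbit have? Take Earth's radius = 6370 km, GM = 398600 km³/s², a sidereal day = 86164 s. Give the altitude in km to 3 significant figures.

Required period T = 86164 / 13.6 = 6335.6 s.
From T = 2π√(a³/μ): a = (μ T²/4π²)^(1/3) = (398600 × 6335.6² / 4π²)^(1/3) = 7400 km.
Altitude h = a − R = 7400 − 6370 = 1030 km.

1030 km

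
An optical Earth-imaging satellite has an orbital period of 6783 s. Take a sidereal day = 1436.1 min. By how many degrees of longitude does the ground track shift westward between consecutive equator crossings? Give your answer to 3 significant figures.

28.3°

During one orbit Earth rotates (6783.0 / 86166) × 360° = 28.34°.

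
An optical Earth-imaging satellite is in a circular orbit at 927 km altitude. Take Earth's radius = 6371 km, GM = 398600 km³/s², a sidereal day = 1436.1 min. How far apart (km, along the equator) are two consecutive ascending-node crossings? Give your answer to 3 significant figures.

Semi-major axis a = 6371 + 927 = 7298 km. Period T = 2π√(a³/μ) = 2π√(7298³/398600) = 6204.6 s = 103.41 min.
During one orbit Earth rotates (6204.6 / 86166) × 360° = 25.92°.
At the equator that is 25.92° × (2π·6371/360) km/° = 25.92 × 111.2 = 2882 km.

2880 km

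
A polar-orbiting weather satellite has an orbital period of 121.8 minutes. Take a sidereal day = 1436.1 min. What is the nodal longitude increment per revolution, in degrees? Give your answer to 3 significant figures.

T = 121.8 min = 7308.0 s.
During one orbit Earth rotates (7308.0 / 86166) × 360° = 30.53°.

30.5°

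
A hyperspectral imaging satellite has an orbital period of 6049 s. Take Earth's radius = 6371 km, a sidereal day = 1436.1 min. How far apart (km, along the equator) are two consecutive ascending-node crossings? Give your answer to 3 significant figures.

During one orbit Earth rotates (6049.0 / 86166) × 360° = 25.27°.
At the equator that is 25.27° × (2π·6371/360) km/° = 25.27 × 111.2 = 2810 km.

2810 km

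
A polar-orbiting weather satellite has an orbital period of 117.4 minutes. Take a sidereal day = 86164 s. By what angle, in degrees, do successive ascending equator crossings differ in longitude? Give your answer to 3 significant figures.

29.4°

T = 117.4 min = 7044.0 s.
During one orbit Earth rotates (7044.0 / 86164) × 360° = 29.43°.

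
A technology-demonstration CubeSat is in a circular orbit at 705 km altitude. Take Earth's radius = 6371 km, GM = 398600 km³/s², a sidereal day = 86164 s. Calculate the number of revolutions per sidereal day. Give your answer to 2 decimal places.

Semi-major axis a = 6371 + 705 = 7076 km. Period T = 2π√(a³/μ) = 2π√(7076³/398600) = 5923.7 s = 98.73 min.
Orbits per sidereal day = 86164 / 5923.7 = 14.546.

14.55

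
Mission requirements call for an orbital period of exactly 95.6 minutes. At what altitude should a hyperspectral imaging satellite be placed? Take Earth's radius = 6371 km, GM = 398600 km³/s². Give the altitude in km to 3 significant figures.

555 km

T = 95.6 min = 5736.0 s.
From T = 2π√(a³/μ): a = (μ T²/4π²)^(1/3) = (398600 × 5736.0² / 4π²)^(1/3) = 6926 km.
Altitude h = a − R = 6926 − 6371 = 555 km.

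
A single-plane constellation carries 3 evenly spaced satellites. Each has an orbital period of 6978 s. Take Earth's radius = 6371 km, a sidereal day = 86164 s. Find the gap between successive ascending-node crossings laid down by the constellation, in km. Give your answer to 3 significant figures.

Single-satellite node shift = (6978.0/86164) × 360° = 29.15°.
With 3 satellites evenly phased, successive equator crossings are 29.15/3 = 9.718° apart.
That is 9.718 × 111.2 = 1081 km at the equator.

1080 km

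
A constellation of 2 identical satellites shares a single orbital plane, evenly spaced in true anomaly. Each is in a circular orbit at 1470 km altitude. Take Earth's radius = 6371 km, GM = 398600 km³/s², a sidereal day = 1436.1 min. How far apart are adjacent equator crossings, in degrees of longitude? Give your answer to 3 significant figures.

Semi-major axis a = 6371 + 1470 = 7841 km. Period T = 2π√(a³/μ) = 2π√(7841³/398600) = 6909.8 s = 115.16 min.
Single-satellite node shift = (6909.8/86166) × 360° = 28.87°.
With 2 satellites evenly phased, successive equator crossings are 28.87/2 = 14.435° apart.

14.4°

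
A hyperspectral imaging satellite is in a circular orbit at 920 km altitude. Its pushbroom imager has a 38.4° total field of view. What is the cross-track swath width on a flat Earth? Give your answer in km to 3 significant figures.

Half-angle = 38.4°/2 = 19.2°.
Swath width ≈ 2h·tan(θ/2) = 2 × 920 × tan(19.2°) = 640.8 km.

641 km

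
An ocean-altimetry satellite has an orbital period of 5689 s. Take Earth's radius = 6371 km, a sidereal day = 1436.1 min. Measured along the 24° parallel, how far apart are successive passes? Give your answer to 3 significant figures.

2410 km

Node shift per orbit = (5689.0/86166) × 360° = 23.77°.
Equatorial spacing = 23.77 × 111.2 km/° = 2643 km.
At 24° latitude, spacing = 2643 × cos(24°) = 2414 km.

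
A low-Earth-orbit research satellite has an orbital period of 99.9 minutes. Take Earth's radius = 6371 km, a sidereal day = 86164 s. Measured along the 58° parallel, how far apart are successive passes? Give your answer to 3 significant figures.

T = 99.9 min = 5994.0 s.
Node shift per orbit = (5994.0/86164) × 360° = 25.04°.
Equatorial spacing = 25.04 × 111.2 km/° = 2785 km.
At 58° latitude, spacing = 2785 × cos(58°) = 1476 km.

1480 km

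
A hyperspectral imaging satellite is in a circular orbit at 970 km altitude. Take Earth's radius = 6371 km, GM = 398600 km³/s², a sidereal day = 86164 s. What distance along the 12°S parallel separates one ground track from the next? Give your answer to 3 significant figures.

2840 km

Semi-major axis a = 6371 + 970 = 7341 km. Period T = 2π√(a³/μ) = 2π√(7341³/398600) = 6259.6 s = 104.33 min.
Node shift per orbit = (6259.6/86164) × 360° = 26.15°.
Equatorial spacing = 26.15 × 111.2 km/° = 2908 km.
At 12° latitude, spacing = 2908 × cos(12°) = 2845 km.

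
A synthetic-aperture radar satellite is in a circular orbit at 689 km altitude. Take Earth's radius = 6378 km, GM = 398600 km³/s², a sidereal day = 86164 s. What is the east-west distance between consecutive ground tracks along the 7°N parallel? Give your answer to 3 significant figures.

Semi-major axis a = 6378 + 689 = 7067 km. Period T = 2π√(a³/μ) = 2π√(7067³/398600) = 5912.4 s = 98.54 min.
Node shift per orbit = (5912.4/86164) × 360° = 24.70°.
Equatorial spacing = 24.70 × 111.3 km/° = 2750 km.
At 7° latitude, spacing = 2750 × cos(7°) = 2729 km.

2730 km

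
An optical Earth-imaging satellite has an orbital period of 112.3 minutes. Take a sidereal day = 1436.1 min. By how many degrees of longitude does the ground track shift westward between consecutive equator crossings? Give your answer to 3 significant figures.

T = 112.3 min = 6738.0 s.
During one orbit Earth rotates (6738.0 / 86166) × 360° = 28.15°.

28.2°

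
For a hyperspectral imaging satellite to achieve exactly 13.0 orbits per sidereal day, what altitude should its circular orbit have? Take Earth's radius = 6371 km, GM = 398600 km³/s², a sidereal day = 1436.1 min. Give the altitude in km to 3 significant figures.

Required period T = 86166 / 13.0 = 6628.2 s.
From T = 2π√(a³/μ): a = (μ T²/4π²)^(1/3) = (398600 × 6628.2² / 4π²)^(1/3) = 7626 km.
Altitude h = a − R = 7626 − 6371 = 1255 km.

1260 km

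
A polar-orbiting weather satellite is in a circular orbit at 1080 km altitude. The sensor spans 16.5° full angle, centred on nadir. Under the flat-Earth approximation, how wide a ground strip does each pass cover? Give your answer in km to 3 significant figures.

Half-angle = 16.5°/2 = 8.25°.
Swath width ≈ 2h·tan(θ/2) = 2 × 1080 × tan(8.25°) = 313.2 km.

313 km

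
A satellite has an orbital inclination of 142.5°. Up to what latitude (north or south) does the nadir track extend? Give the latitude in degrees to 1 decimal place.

37.5°

Retrograde orbit: the ground track reaches ±(180° − i) = ±(180 − 142.5) = ±37.5°.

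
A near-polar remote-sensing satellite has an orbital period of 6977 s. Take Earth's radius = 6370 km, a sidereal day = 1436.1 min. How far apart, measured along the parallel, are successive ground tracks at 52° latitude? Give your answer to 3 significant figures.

2000 km

Node shift per orbit = (6977.0/86166) × 360° = 29.15°.
Equatorial spacing = 29.15 × 111.2 km/° = 3241 km.
At 52° latitude, spacing = 3241 × cos(52°) = 1995 km.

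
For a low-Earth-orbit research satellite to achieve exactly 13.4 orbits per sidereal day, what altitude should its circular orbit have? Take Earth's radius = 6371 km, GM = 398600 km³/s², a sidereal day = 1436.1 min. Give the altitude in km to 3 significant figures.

Required period T = 86166 / 13.4 = 6430.3 s.
From T = 2π√(a³/μ): a = (μ T²/4π²)^(1/3) = (398600 × 6430.3² / 4π²)^(1/3) = 7474 km.
Altitude h = a − R = 7474 − 6371 = 1103 km.

1100 km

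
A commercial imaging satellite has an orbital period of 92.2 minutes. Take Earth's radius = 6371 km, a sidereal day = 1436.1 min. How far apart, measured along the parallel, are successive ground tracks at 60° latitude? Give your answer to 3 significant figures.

1290 km

T = 92.2 min = 5532.0 s.
Node shift per orbit = (5532.0/86166) × 360° = 23.11°.
Equatorial spacing = 23.11 × 111.2 km/° = 2570 km.
At 60° latitude, spacing = 2570 × cos(60°) = 1285 km.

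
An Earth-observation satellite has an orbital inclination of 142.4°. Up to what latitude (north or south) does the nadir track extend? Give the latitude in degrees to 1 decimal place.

37.6°

Retrograde orbit: the ground track reaches ±(180° − i) = ±(180 − 142.4) = ±37.6°.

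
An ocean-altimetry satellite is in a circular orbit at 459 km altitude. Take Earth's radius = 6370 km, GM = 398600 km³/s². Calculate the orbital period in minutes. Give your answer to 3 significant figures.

Semi-major axis a = 6370 + 459 = 6829 km. Period T = 2π√(a³/μ) = 2π√(6829³/398600) = 5616.3 s = 93.60 min.

93.6 min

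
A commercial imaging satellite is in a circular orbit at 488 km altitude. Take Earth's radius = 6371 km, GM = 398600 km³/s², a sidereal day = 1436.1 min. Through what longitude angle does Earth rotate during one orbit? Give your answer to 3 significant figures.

Semi-major axis a = 6371 + 488 = 6859 km. Period T = 2π√(a³/μ) = 2π√(6859³/398600) = 5653.3 s = 94.22 min.
During one orbit Earth rotates (5653.3 / 86166) × 360° = 23.62°.

23.6°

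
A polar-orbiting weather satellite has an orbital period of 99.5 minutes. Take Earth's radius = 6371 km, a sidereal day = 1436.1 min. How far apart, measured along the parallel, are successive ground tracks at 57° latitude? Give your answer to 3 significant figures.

1510 km

T = 99.5 min = 5970.0 s.
Node shift per orbit = (5970.0/86166) × 360° = 24.94°.
Equatorial spacing = 24.94 × 111.2 km/° = 2773 km.
At 57° latitude, spacing = 2773 × cos(57°) = 1511 km.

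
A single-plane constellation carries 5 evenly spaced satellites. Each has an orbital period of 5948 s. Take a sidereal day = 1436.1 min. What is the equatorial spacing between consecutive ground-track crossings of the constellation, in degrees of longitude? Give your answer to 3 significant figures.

4.97°

Single-satellite node shift = (5948.0/86166) × 360° = 24.85°.
With 5 satellites evenly phased, successive equator crossings are 24.85/5 = 4.970° apart.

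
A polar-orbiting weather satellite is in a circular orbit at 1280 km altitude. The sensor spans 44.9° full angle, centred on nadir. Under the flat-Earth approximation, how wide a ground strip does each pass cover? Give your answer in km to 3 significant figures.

Half-angle = 44.9°/2 = 22.45°.
Swath width ≈ 2h·tan(θ/2) = 2 × 1280 × tan(22.45°) = 1057.8 km.

1060 km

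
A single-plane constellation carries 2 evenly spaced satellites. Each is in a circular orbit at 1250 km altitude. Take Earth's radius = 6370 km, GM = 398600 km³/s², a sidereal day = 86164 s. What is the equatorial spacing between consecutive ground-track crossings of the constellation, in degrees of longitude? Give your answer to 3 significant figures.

13.8°

Semi-major axis a = 6370 + 1250 = 7620 km. Period T = 2π√(a³/μ) = 2π√(7620³/398600) = 6619.8 s = 110.33 min.
Single-satellite node shift = (6619.8/86164) × 360° = 27.66°.
With 2 satellites evenly phased, successive equator crossings are 27.66/2 = 13.829° apart.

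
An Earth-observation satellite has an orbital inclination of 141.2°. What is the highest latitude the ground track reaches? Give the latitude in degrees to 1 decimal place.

38.8°

Retrograde orbit: the ground track reaches ±(180° − i) = ±(180 − 141.2) = ±38.8°.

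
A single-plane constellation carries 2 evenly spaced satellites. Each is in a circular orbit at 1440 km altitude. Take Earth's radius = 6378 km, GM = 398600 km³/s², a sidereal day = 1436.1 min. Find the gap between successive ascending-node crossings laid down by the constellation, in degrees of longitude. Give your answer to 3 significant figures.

14.4°

Semi-major axis a = 6378 + 1440 = 7818 km. Period T = 2π√(a³/μ) = 2π√(7818³/398600) = 6879.5 s = 114.66 min.
Single-satellite node shift = (6879.5/86166) × 360° = 28.74°.
With 2 satellites evenly phased, successive equator crossings are 28.74/2 = 14.371° apart.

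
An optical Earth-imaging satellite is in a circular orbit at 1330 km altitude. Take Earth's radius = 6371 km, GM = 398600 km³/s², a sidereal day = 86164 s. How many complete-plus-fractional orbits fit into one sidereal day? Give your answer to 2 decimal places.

12.81

Semi-major axis a = 6371 + 1330 = 7701 km. Period T = 2π√(a³/μ) = 2π√(7701³/398600) = 6725.6 s = 112.09 min.
Orbits per sidereal day = 86164 / 6725.6 = 12.811.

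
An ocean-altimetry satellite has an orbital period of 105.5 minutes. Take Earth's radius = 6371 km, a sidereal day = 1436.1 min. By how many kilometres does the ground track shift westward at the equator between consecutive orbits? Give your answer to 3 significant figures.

2940 km

T = 105.5 min = 6330.0 s.
During one orbit Earth rotates (6330.0 / 86166) × 360° = 26.45°.
At the equator that is 26.45° × (2π·6371/360) km/° = 26.45 × 111.2 = 2941 km.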